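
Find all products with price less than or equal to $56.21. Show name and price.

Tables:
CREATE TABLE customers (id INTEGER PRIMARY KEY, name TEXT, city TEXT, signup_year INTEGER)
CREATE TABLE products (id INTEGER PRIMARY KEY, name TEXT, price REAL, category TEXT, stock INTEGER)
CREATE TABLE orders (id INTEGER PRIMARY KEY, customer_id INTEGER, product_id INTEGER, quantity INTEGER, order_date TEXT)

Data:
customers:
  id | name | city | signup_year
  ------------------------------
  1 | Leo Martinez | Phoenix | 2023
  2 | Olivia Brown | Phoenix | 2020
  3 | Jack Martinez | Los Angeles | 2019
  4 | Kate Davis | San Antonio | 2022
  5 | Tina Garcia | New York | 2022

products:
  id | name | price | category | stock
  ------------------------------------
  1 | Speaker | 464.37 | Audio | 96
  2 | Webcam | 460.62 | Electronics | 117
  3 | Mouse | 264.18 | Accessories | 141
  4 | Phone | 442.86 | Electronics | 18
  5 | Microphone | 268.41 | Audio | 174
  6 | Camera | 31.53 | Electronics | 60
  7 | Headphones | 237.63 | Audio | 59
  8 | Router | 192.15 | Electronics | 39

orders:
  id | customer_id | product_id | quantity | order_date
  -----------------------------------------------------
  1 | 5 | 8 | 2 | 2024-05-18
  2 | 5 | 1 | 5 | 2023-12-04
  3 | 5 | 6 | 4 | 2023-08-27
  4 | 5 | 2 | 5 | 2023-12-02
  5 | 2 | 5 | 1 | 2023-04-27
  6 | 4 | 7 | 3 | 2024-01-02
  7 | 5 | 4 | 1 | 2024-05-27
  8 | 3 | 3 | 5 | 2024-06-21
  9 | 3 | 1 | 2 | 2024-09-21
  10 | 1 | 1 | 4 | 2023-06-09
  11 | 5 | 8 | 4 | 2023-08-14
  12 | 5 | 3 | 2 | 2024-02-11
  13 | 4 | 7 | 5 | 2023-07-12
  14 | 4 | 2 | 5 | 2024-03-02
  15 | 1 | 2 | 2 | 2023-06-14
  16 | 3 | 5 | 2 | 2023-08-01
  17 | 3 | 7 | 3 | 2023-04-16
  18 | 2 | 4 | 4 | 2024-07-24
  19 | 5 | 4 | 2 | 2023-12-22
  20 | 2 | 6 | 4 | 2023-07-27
SELECT name, price FROM products WHERE price <= 56.21

Execution result:
name | price
Camera | 31.53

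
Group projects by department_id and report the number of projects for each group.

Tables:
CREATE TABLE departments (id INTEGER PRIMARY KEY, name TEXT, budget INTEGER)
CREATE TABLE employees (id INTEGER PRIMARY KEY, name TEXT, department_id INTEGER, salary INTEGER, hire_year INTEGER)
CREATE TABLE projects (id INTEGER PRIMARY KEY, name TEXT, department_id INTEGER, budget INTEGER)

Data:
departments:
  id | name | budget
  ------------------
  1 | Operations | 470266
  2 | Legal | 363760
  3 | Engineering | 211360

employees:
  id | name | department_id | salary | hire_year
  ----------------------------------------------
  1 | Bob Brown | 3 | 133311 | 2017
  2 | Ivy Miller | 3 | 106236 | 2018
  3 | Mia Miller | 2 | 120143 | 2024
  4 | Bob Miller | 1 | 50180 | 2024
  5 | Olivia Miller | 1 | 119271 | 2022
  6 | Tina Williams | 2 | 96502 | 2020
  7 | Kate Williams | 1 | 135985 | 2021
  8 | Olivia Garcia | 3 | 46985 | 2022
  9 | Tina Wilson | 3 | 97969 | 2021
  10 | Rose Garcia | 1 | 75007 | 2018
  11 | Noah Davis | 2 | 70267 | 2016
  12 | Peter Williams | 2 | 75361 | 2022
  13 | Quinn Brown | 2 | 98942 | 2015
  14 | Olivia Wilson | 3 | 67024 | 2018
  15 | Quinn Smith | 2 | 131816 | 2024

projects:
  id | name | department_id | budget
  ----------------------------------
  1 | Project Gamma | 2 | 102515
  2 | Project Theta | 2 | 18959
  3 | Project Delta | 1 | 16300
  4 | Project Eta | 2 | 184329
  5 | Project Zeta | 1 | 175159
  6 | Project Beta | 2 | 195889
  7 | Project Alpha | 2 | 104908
SELECT department_id, COUNT(*) AS n FROM projects GROUP BY department_id

Execution result:
department_id | n
1 | 2
2 | 5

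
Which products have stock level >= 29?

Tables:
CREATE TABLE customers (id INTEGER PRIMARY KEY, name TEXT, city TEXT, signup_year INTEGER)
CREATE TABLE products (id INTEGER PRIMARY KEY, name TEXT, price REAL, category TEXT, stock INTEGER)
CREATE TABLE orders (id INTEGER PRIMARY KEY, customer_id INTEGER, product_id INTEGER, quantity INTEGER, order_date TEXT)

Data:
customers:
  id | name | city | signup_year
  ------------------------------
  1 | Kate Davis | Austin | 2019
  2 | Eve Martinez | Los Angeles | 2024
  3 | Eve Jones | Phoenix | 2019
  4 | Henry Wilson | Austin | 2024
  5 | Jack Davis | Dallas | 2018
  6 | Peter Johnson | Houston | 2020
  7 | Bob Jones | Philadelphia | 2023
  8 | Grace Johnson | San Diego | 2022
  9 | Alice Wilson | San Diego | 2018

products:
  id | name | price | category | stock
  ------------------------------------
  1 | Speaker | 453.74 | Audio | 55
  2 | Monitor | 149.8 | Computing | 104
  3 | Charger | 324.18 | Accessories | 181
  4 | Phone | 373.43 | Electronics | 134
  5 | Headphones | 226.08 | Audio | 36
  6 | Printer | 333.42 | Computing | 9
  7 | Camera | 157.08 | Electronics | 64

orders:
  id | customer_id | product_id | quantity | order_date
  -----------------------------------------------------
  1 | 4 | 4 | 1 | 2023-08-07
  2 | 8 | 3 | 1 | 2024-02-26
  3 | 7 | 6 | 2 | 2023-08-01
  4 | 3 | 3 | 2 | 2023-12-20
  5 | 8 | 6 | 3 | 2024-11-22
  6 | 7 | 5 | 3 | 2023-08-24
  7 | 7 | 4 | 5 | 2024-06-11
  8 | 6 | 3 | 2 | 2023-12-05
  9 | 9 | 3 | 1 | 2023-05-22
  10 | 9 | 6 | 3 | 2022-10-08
SELECT name, stock FROM products WHERE stock >= 29

Execution result:
name | stock
Speaker | 55
Monitor | 104
Charger | 181
Phone | 134
Headphones | 36
Camera | 64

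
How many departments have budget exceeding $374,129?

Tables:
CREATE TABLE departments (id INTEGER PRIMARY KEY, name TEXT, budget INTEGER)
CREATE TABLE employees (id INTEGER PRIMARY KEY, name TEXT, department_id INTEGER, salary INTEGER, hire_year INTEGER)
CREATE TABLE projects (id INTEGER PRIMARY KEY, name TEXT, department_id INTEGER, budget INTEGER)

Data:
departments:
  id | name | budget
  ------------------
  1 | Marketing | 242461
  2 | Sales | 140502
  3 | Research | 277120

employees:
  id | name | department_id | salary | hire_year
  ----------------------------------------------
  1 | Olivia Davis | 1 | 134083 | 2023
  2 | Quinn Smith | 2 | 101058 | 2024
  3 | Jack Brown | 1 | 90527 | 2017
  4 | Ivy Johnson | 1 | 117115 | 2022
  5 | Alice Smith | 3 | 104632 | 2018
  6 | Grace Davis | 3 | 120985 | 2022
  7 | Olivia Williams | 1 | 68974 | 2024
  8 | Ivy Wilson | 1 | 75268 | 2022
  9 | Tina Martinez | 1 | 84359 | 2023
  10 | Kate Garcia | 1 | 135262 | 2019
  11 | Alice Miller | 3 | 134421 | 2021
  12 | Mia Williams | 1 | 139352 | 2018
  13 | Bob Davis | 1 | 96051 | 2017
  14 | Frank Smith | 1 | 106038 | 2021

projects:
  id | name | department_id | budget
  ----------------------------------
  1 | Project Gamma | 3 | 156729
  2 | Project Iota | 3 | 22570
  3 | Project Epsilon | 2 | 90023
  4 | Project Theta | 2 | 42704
SELECT COUNT(*) FROM departments WHERE budget > 374129

Execution result:
0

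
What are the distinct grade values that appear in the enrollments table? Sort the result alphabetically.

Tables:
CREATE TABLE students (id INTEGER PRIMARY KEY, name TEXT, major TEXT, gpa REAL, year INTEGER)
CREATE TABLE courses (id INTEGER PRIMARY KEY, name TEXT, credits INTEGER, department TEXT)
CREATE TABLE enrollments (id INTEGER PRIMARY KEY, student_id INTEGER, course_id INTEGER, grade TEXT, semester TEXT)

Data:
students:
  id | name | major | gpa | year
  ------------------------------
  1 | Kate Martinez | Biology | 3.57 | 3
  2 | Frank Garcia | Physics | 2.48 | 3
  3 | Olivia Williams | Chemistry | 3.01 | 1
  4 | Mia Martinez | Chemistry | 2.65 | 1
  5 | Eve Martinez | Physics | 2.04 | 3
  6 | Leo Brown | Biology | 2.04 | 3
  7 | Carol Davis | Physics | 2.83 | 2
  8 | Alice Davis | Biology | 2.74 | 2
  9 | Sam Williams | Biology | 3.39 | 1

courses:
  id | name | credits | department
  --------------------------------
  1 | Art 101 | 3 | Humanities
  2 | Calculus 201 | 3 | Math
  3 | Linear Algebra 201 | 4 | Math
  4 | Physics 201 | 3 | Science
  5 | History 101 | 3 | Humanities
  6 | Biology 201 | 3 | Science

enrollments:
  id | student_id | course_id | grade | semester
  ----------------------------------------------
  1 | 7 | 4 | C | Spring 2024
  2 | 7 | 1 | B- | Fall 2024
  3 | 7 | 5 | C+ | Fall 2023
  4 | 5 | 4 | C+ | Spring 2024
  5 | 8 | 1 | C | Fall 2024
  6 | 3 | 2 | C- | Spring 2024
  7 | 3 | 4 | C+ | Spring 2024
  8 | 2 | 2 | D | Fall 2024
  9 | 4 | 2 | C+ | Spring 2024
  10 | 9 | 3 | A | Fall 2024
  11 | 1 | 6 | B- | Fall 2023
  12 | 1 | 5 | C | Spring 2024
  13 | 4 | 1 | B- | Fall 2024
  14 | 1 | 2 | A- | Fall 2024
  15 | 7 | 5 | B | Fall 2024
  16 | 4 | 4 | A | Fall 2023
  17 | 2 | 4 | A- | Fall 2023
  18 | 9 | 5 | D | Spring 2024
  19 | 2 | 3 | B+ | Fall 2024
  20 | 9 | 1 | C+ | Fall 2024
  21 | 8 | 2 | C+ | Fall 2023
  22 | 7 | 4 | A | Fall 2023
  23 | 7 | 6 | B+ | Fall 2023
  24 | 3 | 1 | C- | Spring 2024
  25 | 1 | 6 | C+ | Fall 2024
SELECT DISTINCT grade FROM enrollments ORDER BY grade

Execution result:
grade
A
A-
B
B+
B-
C
C+
C-
D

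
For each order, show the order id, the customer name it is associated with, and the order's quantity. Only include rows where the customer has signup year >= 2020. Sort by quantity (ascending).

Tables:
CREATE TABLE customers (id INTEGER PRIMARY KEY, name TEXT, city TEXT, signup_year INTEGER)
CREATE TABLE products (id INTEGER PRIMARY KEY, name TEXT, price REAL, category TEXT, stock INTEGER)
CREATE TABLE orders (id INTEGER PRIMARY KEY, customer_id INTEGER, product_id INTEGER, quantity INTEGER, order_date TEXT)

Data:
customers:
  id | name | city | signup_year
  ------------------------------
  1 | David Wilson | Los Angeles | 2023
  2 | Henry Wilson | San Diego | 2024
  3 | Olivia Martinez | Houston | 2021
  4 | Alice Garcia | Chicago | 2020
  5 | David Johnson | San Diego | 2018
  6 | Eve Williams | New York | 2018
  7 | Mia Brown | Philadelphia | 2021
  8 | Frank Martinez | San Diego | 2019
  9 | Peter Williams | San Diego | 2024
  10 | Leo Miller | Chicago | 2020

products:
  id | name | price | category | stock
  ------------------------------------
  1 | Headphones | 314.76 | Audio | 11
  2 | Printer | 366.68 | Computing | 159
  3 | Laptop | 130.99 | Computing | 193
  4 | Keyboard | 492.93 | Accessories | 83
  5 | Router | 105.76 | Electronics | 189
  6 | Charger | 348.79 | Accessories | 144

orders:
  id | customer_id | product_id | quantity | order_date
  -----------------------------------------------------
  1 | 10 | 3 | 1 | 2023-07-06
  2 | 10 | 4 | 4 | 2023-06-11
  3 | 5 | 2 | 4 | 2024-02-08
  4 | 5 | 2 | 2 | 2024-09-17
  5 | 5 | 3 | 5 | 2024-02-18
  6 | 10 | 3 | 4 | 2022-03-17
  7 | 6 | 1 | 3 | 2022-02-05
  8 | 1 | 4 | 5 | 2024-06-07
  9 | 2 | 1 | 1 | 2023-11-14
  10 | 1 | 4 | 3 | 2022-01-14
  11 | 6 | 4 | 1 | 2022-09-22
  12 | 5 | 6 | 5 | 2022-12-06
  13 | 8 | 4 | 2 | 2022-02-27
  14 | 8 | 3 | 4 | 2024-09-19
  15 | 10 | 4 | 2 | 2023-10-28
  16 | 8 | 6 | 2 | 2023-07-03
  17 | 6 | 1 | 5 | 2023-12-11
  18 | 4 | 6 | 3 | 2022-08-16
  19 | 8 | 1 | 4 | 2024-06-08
SELECT c.id, p.name AS customer, c.quantity FROM orders c JOIN customers p ON c.customer_id = p.id WHERE p.signup_year >= 2020 ORDER BY c.quantity ASC

Execution result:
id | customer | quantity
1 | Leo Miller | 1
9 | Henry Wilson | 1
15 | Leo Miller | 2
10 | David Wilson | 3
18 | Alice Garcia | 3
2 | Leo Miller | 4
6 | Leo Miller | 4
8 | David Wilson | 5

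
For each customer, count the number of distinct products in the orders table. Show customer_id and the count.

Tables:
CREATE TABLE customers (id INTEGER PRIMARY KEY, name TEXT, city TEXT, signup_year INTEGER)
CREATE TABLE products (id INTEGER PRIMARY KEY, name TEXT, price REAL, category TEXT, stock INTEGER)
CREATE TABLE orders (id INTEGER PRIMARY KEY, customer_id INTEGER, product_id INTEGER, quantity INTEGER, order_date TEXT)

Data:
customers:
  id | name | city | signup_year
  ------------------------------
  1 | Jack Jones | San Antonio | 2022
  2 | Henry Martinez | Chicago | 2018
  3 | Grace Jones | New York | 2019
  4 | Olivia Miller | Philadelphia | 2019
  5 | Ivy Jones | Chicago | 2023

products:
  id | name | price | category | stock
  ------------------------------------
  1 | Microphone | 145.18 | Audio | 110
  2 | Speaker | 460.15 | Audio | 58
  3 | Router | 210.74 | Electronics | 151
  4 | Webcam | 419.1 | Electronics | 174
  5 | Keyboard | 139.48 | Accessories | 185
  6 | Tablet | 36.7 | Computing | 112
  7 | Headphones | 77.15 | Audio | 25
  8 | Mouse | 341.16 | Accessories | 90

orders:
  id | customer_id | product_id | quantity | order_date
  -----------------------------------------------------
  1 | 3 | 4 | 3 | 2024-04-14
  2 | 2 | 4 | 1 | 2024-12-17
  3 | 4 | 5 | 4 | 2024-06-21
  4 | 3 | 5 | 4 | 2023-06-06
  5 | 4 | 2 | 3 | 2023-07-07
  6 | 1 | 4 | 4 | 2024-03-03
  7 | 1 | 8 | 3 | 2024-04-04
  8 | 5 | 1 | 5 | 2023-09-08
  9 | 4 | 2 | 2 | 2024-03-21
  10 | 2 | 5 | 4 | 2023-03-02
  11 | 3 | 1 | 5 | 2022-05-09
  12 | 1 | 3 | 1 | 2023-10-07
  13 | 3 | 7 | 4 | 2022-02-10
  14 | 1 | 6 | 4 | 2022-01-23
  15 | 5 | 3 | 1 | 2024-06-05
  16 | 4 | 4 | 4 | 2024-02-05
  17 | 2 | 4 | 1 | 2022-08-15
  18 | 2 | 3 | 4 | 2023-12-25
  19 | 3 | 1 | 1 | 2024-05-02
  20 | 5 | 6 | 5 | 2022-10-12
SELECT customer_id, COUNT(DISTINCT product_id) AS distinct_product_count FROM orders GROUP BY customer_id

Execution result:
customer_id | distinct_product_count
1 | 4
2 | 3
3 | 4
4 | 3
5 | 3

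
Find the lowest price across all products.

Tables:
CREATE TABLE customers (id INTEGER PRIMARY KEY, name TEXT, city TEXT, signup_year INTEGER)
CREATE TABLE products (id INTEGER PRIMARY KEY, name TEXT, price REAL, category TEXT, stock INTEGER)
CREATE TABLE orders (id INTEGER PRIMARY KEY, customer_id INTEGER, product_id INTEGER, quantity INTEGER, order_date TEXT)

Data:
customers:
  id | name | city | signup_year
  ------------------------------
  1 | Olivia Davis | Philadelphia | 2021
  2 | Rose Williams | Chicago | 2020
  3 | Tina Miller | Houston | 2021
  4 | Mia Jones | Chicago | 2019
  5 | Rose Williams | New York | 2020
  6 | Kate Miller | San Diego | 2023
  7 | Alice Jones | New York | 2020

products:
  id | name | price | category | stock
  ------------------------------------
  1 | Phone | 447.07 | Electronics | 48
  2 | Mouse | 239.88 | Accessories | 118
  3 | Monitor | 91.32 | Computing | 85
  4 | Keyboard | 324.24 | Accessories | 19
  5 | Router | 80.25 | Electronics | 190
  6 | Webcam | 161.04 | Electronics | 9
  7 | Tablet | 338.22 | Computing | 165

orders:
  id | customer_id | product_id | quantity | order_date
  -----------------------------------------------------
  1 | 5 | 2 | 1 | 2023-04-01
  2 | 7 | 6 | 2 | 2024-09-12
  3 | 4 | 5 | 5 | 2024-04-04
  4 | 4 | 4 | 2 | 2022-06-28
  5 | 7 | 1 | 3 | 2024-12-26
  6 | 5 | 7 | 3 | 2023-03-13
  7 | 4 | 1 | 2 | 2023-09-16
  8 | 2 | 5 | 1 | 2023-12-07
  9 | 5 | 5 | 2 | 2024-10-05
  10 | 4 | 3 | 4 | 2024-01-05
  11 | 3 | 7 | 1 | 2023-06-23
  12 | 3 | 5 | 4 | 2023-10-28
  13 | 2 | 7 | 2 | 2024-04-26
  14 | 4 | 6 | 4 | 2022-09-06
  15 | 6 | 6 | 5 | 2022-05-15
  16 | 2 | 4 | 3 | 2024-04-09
SELECT MIN(price) FROM products

Execution result:
80.25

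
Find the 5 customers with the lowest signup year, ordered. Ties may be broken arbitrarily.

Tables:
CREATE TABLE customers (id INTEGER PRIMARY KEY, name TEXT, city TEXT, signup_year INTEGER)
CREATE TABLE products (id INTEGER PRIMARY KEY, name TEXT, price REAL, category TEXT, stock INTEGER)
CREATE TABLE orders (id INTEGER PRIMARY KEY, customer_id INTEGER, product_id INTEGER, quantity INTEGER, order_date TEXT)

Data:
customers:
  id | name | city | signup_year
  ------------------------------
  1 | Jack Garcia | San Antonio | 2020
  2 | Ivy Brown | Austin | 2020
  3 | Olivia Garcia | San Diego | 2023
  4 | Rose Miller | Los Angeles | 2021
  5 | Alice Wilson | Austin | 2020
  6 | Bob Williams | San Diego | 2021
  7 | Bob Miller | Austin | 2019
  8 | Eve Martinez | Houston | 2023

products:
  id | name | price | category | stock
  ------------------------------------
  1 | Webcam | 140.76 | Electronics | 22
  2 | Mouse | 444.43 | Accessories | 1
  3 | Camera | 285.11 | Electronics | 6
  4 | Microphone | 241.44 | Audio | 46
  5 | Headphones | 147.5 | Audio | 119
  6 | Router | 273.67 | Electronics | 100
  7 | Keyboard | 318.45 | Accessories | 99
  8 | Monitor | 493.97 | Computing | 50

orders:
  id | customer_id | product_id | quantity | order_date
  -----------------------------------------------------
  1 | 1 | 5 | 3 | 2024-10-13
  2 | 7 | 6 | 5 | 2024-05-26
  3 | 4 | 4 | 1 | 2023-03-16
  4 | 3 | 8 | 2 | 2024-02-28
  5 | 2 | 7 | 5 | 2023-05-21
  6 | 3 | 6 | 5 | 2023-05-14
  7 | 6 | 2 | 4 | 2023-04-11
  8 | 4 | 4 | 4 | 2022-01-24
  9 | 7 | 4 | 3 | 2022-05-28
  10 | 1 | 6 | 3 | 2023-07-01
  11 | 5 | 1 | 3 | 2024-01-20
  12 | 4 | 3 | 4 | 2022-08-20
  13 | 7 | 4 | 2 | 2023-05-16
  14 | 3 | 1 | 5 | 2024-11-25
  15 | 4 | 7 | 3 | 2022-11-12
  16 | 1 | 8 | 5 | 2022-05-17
SELECT name, signup_year FROM customers ORDER BY signup_year ASC LIMIT 5

Execution result:
name | signup_year
Bob Miller | 2019
Jack Garcia | 2020
Ivy Brown | 2020
Alice Wilson | 2020
Rose Miller | 2021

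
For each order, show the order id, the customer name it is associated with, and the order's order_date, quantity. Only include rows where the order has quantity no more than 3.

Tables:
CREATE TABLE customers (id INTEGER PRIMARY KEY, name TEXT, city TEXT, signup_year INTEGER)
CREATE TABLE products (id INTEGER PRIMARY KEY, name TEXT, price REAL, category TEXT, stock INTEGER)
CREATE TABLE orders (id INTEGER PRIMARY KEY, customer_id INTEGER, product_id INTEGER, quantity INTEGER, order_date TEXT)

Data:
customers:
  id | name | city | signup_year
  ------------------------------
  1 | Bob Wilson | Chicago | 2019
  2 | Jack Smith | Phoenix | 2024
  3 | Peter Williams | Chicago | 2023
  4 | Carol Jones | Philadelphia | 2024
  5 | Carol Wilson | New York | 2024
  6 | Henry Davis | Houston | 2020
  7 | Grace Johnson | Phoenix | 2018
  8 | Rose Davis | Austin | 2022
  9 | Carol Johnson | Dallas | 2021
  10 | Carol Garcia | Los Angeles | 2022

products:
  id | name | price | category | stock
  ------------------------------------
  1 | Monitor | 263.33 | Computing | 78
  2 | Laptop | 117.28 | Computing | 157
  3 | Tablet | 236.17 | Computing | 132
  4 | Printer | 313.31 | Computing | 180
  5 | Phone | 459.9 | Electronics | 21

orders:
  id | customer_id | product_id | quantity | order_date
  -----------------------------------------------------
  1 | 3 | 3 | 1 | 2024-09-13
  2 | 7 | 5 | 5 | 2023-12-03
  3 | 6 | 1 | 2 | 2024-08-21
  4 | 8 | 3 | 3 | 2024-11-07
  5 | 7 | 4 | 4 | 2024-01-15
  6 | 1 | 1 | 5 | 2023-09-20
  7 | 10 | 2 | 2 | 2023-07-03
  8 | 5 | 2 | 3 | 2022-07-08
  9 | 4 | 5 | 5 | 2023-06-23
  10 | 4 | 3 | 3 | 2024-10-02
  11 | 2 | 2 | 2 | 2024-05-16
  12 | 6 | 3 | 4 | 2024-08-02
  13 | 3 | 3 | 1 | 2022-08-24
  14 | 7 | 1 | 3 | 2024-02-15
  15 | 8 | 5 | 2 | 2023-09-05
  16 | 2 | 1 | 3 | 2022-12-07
SELECT c.id, p.name AS customer, c.order_date, c.quantity FROM orders c JOIN customers p ON c.customer_id = p.id WHERE c.quantity <= 3

Execution result:
id | customer | order_date | quantity
1 | Peter Williams | 2024-09-13 | 1
3 | Henry Davis | 2024-08-21 | 2
4 | Rose Davis | 2024-11-07 | 3
7 | Carol Garcia | 2023-07-03 | 2
8 | Carol Wilson | 2022-07-08 | 3
10 | Carol Jones | 2024-10-02 | 3
11 | Jack Smith | 2024-05-16 | 2
13 | Peter Williams | 2022-08-24 | 1
14 | Grace Johnson | 2024-02-15 | 3
15 | Rose Davis | 2023-09-05 | 2
16 | Jack Smith | 2022-12-07 | 3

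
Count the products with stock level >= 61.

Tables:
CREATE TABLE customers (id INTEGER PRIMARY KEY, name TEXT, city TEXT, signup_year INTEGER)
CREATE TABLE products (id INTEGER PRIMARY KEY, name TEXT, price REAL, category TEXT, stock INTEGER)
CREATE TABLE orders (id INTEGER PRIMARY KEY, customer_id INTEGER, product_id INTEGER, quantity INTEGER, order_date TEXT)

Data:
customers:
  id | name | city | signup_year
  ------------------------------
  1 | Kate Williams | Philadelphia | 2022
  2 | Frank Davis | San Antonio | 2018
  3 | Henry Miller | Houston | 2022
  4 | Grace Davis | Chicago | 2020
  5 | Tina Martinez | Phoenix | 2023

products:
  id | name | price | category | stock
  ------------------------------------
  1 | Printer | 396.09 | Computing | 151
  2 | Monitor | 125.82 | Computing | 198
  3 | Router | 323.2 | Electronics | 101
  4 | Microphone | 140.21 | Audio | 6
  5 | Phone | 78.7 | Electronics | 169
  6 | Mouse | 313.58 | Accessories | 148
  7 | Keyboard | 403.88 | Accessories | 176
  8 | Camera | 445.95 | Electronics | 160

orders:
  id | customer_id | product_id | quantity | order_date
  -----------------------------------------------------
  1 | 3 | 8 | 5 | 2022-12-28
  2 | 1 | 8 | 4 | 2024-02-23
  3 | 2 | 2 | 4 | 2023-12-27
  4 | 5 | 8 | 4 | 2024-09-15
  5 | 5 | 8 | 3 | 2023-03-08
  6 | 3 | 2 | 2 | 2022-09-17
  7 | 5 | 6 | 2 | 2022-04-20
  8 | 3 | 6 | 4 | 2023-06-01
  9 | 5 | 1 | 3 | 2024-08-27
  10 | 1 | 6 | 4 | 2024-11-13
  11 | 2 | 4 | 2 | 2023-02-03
SELECT COUNT(*) FROM products WHERE stock >= 61

Execution result:
7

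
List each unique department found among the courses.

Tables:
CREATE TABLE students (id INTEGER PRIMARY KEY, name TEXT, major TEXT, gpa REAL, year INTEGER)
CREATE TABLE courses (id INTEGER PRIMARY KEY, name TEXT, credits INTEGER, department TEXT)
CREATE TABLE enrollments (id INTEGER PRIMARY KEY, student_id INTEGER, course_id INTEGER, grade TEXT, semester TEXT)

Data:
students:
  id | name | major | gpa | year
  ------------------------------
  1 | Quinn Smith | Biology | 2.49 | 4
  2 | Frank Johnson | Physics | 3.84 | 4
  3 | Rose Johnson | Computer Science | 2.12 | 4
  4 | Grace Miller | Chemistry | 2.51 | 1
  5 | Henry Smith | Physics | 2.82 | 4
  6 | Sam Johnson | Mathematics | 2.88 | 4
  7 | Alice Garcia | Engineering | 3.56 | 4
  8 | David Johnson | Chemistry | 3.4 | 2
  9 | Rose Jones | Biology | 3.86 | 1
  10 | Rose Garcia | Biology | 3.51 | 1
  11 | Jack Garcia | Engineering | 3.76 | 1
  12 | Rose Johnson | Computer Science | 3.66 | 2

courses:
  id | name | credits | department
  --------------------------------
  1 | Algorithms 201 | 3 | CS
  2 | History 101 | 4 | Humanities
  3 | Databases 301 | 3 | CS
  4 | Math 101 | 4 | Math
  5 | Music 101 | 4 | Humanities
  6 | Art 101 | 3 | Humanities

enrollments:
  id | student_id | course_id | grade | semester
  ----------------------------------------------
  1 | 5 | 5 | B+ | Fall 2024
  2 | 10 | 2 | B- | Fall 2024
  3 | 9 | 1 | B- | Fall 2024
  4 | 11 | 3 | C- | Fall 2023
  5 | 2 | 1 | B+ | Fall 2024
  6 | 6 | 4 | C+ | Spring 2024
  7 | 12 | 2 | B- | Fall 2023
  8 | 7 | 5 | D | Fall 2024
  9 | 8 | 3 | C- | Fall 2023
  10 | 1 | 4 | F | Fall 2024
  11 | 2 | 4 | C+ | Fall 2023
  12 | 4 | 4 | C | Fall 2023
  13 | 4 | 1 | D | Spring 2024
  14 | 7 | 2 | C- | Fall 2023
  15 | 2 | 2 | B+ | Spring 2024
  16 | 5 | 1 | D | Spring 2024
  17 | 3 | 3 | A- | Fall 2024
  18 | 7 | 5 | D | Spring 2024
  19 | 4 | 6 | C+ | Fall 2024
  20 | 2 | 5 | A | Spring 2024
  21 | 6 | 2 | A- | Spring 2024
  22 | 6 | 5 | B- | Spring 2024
SELECT DISTINCT department FROM courses

Execution result:
department
CS
Humanities
Math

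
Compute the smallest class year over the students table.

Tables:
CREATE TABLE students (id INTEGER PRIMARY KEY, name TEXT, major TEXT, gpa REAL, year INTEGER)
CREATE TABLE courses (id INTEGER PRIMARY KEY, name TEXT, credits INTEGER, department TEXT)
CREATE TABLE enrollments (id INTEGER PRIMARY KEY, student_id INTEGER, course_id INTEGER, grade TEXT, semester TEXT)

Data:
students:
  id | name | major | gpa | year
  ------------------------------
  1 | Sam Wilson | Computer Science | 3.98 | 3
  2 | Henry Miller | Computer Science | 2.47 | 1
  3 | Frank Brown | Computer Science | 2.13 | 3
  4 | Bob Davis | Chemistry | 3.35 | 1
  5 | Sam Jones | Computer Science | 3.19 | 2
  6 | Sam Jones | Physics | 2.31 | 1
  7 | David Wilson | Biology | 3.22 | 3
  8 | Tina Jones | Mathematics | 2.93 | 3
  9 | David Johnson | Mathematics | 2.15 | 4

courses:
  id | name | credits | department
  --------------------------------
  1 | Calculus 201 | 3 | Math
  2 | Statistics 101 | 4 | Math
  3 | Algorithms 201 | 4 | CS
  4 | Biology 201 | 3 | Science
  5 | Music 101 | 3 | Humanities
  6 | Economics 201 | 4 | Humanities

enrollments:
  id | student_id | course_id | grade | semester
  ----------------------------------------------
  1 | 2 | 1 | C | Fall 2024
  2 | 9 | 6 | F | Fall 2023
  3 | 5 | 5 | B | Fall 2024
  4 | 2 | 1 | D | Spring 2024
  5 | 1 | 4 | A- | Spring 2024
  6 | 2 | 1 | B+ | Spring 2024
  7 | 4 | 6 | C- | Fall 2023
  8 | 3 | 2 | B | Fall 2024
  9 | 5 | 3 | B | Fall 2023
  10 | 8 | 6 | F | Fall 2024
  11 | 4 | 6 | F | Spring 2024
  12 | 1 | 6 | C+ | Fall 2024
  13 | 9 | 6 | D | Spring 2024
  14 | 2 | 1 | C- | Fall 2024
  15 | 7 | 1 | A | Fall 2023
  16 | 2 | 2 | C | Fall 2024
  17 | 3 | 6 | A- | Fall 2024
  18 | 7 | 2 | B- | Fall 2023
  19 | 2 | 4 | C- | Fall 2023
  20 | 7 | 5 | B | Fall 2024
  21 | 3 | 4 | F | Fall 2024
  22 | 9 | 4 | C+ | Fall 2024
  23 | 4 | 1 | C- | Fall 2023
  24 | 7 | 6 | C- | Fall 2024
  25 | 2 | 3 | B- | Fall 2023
SELECT MIN(year) FROM students

Execution result:
1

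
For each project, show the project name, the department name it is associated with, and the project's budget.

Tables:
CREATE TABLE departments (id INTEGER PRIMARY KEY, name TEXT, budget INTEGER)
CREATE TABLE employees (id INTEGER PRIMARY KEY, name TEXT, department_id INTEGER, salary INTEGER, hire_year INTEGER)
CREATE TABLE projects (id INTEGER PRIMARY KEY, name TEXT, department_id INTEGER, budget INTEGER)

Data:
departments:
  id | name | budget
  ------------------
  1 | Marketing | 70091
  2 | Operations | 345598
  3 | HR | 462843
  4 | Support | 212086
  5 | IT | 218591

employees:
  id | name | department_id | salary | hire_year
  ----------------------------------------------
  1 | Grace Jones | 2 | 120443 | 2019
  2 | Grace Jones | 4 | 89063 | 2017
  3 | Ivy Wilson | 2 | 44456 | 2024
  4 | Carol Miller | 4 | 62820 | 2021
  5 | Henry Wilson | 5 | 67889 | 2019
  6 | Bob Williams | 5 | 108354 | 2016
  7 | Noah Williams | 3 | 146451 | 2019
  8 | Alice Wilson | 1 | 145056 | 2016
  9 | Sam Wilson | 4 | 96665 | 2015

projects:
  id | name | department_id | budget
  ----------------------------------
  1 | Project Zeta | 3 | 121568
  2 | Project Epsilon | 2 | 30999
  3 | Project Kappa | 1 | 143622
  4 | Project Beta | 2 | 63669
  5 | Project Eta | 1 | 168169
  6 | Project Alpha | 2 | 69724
SELECT c.name, p.name AS department, c.budget FROM projects c JOIN departments p ON c.department_id = p.id

Execution result:
name | department | budget
Project Zeta | HR | 121568
Project Epsilon | Operations | 30999
Project Kappa | Marketing | 143622
Project Beta | Operations | 63669
Project Eta | Marketing | 168169
Project Alpha | Operations | 69724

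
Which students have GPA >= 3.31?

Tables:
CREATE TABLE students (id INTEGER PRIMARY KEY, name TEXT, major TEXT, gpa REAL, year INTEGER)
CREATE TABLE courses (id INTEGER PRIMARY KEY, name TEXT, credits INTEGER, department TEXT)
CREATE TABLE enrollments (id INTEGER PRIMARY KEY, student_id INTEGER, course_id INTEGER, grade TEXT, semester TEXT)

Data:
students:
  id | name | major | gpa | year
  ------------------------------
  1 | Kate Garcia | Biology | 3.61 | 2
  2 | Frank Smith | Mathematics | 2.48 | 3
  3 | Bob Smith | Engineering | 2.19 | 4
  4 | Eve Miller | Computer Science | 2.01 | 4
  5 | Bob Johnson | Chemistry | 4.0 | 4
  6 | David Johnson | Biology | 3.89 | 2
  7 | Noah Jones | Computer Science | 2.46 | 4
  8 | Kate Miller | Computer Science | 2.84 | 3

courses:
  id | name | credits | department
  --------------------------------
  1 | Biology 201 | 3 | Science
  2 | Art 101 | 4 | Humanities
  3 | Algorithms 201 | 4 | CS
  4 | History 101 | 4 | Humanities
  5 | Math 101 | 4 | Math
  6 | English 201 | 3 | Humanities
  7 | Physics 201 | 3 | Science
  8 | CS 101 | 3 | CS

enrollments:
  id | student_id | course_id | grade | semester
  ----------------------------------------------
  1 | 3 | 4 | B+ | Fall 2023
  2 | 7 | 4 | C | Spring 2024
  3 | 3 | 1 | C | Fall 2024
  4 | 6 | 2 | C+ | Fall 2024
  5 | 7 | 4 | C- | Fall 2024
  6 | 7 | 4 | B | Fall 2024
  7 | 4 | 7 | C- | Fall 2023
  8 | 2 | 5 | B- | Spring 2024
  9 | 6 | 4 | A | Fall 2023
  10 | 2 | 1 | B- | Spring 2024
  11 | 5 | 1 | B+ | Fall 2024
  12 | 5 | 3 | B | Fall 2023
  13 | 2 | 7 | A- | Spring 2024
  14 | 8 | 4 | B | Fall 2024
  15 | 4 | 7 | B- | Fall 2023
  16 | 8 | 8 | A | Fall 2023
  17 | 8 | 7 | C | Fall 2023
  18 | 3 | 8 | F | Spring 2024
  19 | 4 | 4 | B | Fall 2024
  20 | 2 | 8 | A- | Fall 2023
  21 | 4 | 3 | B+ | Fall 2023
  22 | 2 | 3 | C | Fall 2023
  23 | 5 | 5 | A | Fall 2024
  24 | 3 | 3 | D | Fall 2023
SELECT name, gpa FROM students WHERE gpa >= 3.31

Execution result:
name | gpa
Kate Garcia | 3.61
Bob Johnson | 4.00
David Johnson | 3.89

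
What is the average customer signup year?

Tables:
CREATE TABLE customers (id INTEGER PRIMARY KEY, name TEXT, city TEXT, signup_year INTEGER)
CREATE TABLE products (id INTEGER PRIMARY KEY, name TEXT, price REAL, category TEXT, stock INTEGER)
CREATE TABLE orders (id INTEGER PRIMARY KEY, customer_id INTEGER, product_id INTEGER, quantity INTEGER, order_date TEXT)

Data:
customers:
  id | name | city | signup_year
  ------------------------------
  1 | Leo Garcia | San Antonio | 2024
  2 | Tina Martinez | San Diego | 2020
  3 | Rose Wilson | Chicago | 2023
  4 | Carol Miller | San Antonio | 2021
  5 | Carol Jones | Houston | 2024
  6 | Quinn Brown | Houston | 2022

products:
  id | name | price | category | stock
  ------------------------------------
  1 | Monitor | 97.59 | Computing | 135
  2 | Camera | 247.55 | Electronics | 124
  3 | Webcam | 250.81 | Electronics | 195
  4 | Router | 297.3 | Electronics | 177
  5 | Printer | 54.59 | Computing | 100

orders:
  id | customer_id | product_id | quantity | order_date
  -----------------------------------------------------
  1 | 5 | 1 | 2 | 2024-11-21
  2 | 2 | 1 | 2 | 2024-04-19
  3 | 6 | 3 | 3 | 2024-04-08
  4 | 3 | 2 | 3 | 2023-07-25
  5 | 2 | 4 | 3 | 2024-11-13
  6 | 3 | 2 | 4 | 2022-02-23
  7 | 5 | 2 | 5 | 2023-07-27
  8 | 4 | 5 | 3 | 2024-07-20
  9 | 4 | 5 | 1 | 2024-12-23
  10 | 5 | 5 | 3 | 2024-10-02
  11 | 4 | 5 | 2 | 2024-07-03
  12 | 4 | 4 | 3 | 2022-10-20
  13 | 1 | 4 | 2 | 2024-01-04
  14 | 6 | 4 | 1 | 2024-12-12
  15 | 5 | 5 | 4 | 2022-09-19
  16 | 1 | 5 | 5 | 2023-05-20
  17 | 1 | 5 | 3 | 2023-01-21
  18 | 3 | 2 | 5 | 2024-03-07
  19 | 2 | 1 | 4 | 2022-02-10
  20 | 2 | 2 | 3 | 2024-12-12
SELECT AVG(signup_year) FROM customers

Execution result:
2022.33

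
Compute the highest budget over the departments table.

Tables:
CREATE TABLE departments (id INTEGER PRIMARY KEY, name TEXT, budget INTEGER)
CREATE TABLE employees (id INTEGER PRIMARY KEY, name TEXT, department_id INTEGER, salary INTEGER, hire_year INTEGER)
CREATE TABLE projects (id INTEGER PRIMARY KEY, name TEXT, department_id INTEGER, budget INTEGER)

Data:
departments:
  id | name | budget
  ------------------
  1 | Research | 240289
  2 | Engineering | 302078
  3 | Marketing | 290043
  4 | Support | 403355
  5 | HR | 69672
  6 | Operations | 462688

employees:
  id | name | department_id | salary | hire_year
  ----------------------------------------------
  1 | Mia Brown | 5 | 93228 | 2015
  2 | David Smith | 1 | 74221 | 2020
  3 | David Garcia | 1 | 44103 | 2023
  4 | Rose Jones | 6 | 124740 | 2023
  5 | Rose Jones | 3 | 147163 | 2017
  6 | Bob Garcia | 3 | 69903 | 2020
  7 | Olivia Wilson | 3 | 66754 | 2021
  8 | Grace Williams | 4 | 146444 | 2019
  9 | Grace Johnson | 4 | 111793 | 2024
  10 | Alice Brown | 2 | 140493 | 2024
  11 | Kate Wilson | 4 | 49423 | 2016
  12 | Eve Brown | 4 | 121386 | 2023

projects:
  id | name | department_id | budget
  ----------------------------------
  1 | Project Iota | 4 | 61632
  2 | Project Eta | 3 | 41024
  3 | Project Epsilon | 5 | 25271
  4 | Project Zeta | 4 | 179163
SELECT MAX(budget) FROM departments

Execution result:
462688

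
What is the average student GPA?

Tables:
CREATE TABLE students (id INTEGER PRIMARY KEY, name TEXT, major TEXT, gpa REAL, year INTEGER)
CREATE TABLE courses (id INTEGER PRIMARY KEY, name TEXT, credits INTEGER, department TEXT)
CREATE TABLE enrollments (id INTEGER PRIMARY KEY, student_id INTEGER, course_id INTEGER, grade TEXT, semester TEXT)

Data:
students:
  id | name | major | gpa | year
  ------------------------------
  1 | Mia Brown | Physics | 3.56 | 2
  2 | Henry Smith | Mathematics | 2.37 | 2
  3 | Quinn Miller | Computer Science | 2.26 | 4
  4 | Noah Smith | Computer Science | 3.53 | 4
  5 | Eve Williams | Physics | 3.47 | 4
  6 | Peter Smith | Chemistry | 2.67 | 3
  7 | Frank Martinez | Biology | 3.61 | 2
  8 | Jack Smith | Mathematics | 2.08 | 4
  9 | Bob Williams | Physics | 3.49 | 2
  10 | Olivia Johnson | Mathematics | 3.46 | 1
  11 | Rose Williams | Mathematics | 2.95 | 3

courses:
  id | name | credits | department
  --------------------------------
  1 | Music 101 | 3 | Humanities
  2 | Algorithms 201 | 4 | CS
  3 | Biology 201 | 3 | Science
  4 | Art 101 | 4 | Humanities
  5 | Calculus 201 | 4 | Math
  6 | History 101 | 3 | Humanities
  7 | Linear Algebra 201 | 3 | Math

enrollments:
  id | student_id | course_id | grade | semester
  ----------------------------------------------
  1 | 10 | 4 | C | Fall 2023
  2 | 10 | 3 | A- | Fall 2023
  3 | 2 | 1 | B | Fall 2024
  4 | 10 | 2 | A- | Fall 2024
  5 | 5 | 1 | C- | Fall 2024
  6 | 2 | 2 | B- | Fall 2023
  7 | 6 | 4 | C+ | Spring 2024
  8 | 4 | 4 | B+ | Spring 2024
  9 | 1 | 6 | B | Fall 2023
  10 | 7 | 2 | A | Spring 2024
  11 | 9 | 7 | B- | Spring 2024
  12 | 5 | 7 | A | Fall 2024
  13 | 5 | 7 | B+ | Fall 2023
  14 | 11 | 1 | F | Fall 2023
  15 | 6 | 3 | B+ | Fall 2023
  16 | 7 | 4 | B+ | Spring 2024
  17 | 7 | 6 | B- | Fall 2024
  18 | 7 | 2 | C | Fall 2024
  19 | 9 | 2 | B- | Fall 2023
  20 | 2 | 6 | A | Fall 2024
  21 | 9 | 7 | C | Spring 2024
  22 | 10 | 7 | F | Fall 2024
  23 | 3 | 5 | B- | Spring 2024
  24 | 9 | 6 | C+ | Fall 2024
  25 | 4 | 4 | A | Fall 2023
SELECT AVG(gpa) FROM students

Execution result:
3.04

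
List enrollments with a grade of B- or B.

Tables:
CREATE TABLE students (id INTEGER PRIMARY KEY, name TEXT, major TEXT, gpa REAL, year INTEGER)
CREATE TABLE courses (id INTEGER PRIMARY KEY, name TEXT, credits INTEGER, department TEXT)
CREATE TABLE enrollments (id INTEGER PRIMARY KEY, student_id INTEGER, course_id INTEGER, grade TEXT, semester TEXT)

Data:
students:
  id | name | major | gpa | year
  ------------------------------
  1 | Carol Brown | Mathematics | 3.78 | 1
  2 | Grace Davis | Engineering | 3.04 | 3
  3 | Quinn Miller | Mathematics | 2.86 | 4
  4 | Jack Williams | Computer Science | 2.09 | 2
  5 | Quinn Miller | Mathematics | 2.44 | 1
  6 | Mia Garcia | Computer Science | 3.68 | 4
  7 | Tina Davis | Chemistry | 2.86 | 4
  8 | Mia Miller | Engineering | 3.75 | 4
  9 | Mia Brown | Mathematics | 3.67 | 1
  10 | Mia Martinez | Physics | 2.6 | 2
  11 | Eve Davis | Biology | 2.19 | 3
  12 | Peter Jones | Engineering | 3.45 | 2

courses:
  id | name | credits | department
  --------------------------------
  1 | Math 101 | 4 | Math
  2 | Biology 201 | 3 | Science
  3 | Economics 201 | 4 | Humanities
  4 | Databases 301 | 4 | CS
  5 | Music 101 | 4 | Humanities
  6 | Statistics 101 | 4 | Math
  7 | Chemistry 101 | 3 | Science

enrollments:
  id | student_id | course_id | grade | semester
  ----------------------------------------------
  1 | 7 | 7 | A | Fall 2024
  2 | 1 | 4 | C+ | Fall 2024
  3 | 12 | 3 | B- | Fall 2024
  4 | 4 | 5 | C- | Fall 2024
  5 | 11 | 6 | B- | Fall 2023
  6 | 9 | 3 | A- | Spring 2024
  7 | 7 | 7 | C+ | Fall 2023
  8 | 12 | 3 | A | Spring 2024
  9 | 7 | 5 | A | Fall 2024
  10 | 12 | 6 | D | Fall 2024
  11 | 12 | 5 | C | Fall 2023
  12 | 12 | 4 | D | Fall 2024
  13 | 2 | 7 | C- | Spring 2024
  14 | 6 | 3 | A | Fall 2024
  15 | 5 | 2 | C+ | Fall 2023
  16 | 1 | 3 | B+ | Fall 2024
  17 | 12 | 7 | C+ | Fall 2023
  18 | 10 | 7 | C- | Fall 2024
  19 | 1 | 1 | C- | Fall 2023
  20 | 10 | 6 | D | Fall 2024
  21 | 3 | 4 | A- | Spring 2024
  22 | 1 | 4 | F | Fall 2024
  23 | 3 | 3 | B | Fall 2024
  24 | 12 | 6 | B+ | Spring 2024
SELECT id, grade FROM enrollments WHERE grade IN ('B-', 'B')

Execution result:
id | grade
3 | B-
5 | B-
23 | B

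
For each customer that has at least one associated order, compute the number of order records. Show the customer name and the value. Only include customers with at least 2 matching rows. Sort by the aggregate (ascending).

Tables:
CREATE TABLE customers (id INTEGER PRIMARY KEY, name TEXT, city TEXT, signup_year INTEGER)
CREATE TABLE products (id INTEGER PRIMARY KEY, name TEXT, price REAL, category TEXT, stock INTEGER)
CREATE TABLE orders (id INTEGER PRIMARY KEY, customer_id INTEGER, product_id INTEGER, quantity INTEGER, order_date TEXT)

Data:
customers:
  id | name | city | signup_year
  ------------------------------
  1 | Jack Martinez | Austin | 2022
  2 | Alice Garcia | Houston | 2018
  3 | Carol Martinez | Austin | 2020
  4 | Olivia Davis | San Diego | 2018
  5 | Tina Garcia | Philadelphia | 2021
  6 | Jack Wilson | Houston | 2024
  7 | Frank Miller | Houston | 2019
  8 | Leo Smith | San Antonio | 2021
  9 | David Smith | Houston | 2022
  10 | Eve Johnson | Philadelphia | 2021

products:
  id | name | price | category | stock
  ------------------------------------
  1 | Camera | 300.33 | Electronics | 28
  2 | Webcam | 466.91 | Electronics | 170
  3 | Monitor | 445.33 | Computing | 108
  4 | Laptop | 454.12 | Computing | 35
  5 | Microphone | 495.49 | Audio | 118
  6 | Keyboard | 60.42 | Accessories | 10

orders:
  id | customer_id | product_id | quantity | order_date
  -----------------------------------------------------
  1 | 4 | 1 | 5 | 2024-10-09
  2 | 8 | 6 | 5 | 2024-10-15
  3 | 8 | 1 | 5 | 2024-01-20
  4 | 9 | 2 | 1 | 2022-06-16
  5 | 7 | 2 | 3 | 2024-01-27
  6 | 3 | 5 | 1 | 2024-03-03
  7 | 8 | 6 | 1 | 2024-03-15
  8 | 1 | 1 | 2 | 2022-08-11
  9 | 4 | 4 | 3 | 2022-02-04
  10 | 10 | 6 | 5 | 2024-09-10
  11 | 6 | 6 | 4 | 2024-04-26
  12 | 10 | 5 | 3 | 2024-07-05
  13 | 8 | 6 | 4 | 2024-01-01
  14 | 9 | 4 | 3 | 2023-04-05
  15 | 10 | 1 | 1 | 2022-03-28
SELECT p.name, COUNT(*) AS n FROM orders c JOIN customers p ON c.customer_id = p.id GROUP BY p.id, p.name HAVING COUNT(*) >= 2 ORDER BY n ASC

Execution result:
name | n
Olivia Davis | 2
David Smith | 2
Eve Johnson | 3
Leo Smith | 4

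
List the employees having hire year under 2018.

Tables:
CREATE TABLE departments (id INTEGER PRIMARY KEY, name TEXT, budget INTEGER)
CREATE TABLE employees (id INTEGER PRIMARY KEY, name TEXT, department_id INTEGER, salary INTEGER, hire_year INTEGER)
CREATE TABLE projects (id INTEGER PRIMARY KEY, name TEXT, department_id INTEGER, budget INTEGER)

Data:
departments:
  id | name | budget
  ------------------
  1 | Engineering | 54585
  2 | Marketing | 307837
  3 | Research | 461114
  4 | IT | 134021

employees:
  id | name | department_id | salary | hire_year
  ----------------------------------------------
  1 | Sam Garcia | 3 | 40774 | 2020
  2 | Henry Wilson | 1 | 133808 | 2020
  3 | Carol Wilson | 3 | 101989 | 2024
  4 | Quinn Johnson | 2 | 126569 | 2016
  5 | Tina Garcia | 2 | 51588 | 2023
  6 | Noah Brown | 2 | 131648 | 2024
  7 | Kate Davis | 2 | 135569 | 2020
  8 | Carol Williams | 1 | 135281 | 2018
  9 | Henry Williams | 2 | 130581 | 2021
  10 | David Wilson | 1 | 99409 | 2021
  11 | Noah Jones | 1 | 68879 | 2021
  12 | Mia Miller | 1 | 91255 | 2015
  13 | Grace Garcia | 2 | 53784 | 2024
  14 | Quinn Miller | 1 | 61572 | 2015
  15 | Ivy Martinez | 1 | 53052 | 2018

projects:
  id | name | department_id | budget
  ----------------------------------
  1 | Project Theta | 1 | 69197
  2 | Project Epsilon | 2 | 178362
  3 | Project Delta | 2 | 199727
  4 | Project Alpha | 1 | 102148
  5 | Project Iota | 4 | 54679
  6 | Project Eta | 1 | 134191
SELECT name, hire_year FROM employees WHERE hire_year < 2018

Execution result:
name | hire_year
Quinn Johnson | 2016
Mia Miller | 2015
Quinn Miller | 2015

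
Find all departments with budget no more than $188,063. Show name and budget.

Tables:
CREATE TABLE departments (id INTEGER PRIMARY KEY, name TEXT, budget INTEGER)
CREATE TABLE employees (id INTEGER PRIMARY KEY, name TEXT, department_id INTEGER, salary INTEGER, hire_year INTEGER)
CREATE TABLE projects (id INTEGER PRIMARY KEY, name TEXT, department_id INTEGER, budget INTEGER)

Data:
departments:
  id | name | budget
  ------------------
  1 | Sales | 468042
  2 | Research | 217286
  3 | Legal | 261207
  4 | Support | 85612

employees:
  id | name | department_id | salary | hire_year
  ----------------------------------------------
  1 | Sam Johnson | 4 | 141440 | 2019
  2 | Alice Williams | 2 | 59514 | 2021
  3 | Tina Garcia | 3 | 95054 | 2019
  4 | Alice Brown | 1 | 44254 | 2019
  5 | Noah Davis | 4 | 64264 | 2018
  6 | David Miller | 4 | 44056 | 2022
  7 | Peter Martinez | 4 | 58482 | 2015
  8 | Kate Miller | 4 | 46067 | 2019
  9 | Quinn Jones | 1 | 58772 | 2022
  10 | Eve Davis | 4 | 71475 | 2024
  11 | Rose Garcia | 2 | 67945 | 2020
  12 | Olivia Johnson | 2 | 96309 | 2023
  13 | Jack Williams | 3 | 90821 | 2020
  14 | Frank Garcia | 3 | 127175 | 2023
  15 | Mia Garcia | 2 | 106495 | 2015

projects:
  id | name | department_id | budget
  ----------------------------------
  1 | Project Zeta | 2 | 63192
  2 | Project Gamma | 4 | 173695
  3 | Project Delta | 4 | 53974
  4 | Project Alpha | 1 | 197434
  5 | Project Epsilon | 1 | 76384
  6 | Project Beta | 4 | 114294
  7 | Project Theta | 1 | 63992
SELECT name, budget FROM departments WHERE budget <= 188063

Execution result:
name | budget
Support | 85612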